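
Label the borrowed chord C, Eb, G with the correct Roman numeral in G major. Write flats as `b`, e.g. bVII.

iv

The root C is the diatonic 4th degree of G major; the borrowing shows in the chord quality. Diatonically G major has C (IV) on that degree; C–Eb–G is instead the minor chord native to G minor, so it takes the label iv.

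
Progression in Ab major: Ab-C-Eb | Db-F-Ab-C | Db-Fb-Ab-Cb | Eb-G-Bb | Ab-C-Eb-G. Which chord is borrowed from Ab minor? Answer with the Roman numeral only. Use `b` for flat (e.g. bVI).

iv7

In Ab major the diatonic chords are Ab, Bbm, Cm, Db, Eb, Fm, Gdim. Ab–C–Eb = Ab, Db–F–Ab–C = Dbmaj7, Eb–G–Bb = Eb and Ab–C–Eb–G = Abmaj7 are all diatonic. Db–Fb–Ab–Cb doesn't fit — on degree 4 Ab major would have Db (IV). Dbm7 is the degree-4 chord of Ab minor, so it is the borrowed iv7.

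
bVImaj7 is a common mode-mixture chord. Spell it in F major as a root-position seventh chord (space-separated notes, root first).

The root of bVImaj7 is the lowered 6th degree: D becomes Db. Stacking thirds in F minor on Db gives Db–F–Ab–C.

Db F Ab C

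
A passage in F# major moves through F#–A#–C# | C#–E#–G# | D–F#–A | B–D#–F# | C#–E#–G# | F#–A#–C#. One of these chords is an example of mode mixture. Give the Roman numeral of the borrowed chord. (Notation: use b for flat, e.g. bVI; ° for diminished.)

bVI

The diatonic triads in F# major are F#, G#m, A#m, B, C#, D#m, E#dim. Of the given chords, F#–A#–C# = F#, C#–E#–G# = C# and B–D#–F# = B are diatonic. But D–F#–A is foreign: the diatonic vi on degree 6 is D#m, whereas D comes from F# minor. It is labeled bVI.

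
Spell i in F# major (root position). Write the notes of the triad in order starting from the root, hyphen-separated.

The root, F#, is scale degree 1 — the same note in F# major and F# minor; only the chord quality changes. In F# minor the chord on F# is F#–A–C#.

F#-A-C#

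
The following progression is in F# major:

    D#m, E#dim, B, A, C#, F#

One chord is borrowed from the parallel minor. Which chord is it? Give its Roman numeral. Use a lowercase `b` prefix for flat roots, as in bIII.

F# major has the diatonic set F#, G#m, A#m, B, C#, D#m, E#dim. Of the given chords, D#m, E#dim, B, C# and F# are diatonic. A (A–C#–E) is not: scale degree 3 in F# major carries A#m (iii). In F# minor the chord on that degree is A, so here it functions as bIII, borrowed from the parallel minor.

bIII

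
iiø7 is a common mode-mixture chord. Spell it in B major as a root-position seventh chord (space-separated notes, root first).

C# E G B

The root, C#, is scale degree 2 — the same note in B major and B minor; only the chord quality changes. Building the half-diminished-seventh chord from the parallel minor on C#: C#–E–G–B.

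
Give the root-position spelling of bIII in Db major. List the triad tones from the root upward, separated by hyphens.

Fb-Ab-Cb

bIII is built on the lowered scale degree 3. In Db major degree 3 is F; lowered it becomes Fb. Stacking thirds in Db minor on Fb gives Fb–Ab–Cb.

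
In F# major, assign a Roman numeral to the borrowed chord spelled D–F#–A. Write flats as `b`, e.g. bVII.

bVI

In F# major scale degree 6 is D#; D is its lowered form, from F# minor. The diatonic chord on degree 6 would be D#m (vi), but D–F#–A is the major chord from F# minor. As a borrowed chord it is labeled bVI.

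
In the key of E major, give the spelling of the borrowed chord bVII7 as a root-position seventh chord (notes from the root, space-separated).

D F# A C

The root of bVII7 is the lowered 7th degree: D# becomes D. In E minor the chord on D is D–F#–A–C.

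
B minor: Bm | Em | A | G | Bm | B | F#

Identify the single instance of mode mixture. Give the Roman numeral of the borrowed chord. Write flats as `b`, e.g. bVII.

In B minor (with V from harmonic minor) the diatonic chords are Bm, C#dim, D, Em, F#, G, A. Bm, Em, A, G and F# all belong to that set. But B (B–D#–F#) is foreign: the diatonic i on degree 1 is Bm, whereas B comes from B major. It is labeled I.

I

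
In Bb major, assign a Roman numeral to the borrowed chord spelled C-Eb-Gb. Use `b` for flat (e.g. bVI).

The root C is the diatonic 2nd degree of Bb major; the borrowing shows in the chord quality. Diatonically Bb major has Cm (ii) on that degree; C–Eb–Gb is instead the diminished chord native to Bb minor, so it takes the label ii°.

ii°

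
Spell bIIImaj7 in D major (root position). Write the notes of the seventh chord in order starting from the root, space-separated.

F A C E

The root of bIIImaj7 is the lowered 3rd degree: F# becomes F. Building the major-seventh chord from the parallel minor on F: F–A–C–E.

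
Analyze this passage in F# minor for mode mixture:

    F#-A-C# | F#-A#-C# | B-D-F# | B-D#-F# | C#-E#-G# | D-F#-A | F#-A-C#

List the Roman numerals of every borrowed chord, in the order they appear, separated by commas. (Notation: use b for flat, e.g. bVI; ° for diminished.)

The diatonic triads in F# minor (with V from harmonic minor) are F#m, G#dim, A, Bm, C#, D, E. F#–A–C# = F#m, B–D–F# = Bm, C#–E#–G# = C# and D–F#–A = D all belong to that set. F#–A#–C# doesn't fit — on degree 1 F# minor would have F#m (i). F# is the degree-1 chord of F# major, so it is the borrowed I. B–D#–F# doesn't fit — on degree 4 F# minor would have Bm (iv). B is the degree-4 chord of F# major, so it is the borrowed IV.

I, IV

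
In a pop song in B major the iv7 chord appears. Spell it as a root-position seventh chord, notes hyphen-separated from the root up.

iv7 is built on scale degree 4, which is E in both B major and its parallel. Stacking thirds in B minor on E gives E–G–B–D.

E-G-B-D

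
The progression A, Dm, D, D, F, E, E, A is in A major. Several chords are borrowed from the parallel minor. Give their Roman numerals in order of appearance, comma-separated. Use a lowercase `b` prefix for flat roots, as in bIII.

A major has the diatonic set A, Bm, C#m, D, E, F#m, G#dim. Of the given chords, A, D and E are diatonic. Dm (D–F–A) doesn't fit — on degree 4 A major would have D (IV). Dm is the degree-4 chord of A minor, so it is the borrowed iv. F (F–A–C) is not: scale degree 6 in A major carries F#m (vi). In A minor the chord on that degree is F, so here it functions as bVI, borrowed from the parallel minor.

iv, bVI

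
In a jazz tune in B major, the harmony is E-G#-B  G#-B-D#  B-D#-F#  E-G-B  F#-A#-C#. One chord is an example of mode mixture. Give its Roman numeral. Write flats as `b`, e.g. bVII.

The diatonic triads in B major are B, C#m, D#m, E, F#, G#m, A#dim. E–G#–B = E, G#–B–D# = G#m, B–D#–F# = B and F#–A#–C# = F# all belong to that set. But E–G–B is foreign: the diatonic IV on degree 4 is E, whereas Em comes from B minor. It is labeled iv.

iv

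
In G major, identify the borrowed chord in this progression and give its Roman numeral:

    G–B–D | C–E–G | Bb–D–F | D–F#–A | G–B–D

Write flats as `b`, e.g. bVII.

bIII

In G major the diatonic chords are G, Am, Bm, C, D, Em, F#dim. Of the given chords, G–B–D = G, C–E–G = C and D–F#–A = D are diatonic. But Bb–D–F is foreign: the diatonic iii on degree 3 is Bm, whereas Bb comes from G minor. It is labeled bIII.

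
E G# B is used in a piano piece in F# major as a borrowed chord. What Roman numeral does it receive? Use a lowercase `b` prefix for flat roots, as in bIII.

In F# major scale degree 7 is E#; E is its lowered form, from F# minor. E–G#–B is a major chord — the form found in F# minor, not the diatonic vii° (E#dim). Borrowed into F# major it is written bVII.

bVII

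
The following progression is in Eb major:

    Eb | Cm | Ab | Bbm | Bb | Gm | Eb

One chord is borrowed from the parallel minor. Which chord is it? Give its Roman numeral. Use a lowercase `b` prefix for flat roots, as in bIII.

In Eb major the diatonic chords are Eb, Fm, Gm, Ab, Bb, Cm, Ddim. Eb, Cm, Ab, Bb and Gm are all diatonic. Bbm (Bb–Db–F) is not: scale degree 5 in Eb major carries Bb (V). In Eb minor the chord on that degree is Bbm, so here it functions as v, borrowed from the parallel minor.

v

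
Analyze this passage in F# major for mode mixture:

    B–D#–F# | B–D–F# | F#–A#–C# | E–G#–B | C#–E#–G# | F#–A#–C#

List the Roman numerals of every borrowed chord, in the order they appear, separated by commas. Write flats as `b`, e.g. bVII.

iv, bVII

The diatonic triads in F# major are F#, G#m, A#m, B, C#, D#m, E#dim. B–D#–F# = B, F#–A#–C# = F# and C#–E#–G# = C# are all diatonic. But B–D–F# is foreign: the diatonic IV on degree 4 is B, whereas Bm comes from F# minor. It is labeled iv. E–G#–B is not: scale degree 7 in F# major carries E#dim (vii°). In F# minor the chord on that degree is E, so here it functions as bVII, borrowed from the parallel minor.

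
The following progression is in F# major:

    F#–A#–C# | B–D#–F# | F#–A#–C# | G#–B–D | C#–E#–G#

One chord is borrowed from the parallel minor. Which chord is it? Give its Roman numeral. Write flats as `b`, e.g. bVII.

ii°

The diatonic triads in F# major are F#, G#m, A#m, B, C#, D#m, E#dim. Of the given chords, F#–A#–C# = F#, B–D#–F# = B and C#–E#–G# = C# are diatonic. But G#–B–D is foreign: the diatonic ii on degree 2 is G#m, whereas G#dim comes from F# minor. It is labeled ii°.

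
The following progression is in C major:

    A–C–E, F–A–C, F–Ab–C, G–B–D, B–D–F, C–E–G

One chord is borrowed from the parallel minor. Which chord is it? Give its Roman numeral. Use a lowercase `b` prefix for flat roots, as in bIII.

In C major the diatonic chords are C, Dm, Em, F, G, Am, Bdim. A–C–E = Am, F–A–C = F, G–B–D = G, B–D–F = Bdim and C–E–G = C all belong to that set. F–Ab–C doesn't fit — on degree 4 C major would have F (IV). Fm is the degree-4 chord of C minor, so it is the borrowed iv.

iv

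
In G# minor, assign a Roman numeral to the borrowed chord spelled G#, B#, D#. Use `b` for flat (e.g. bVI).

G# is scale degree 1 in G# minor. Diatonically G# minor has G#m (i) on that degree; G#–B#–D# is instead the major chord native to G# major, so it takes the label I.

I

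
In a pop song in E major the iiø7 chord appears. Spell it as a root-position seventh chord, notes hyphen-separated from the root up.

F#-A-C-E

iiø7 is built on scale degree 2, which is F# in both E major and its parallel. Building the half-diminished-seventh chord from the parallel minor on F#: F#–A–C–E.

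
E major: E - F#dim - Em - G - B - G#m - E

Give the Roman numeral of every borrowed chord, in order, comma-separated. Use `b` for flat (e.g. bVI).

ii°, i, bIII

In E major the diatonic chords are E, F#m, G#m, A, B, C#m, D#dim. E, B and G#m all belong to that set. F#dim (F#–A–C) doesn't fit — on degree 2 E major would have F#m (ii). F#dim is the degree-2 chord of E minor, so it is the borrowed ii°. But Em (E–G–B) is foreign: the diatonic I on degree 1 is E, whereas Em comes from E minor. It is labeled i. But G (G–B–D) is foreign: the diatonic iii on degree 3 is G#m, whereas G comes from E minor. It is labeled bIII.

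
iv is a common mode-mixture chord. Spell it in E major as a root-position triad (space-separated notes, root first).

A C E

iv is built on scale degree 4, which is A in both E major and its parallel. Building the minor chord from the parallel minor on A: A–C–E.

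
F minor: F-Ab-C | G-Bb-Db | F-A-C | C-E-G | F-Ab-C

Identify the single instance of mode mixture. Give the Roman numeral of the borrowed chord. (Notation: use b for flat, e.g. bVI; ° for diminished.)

In F minor (with V from harmonic minor) the diatonic chords are Fm, Gdim, Ab, Bbm, C, Db, Eb. Of the given chords, F–Ab–C = Fm, G–Bb–Db = Gdim and C–E–G = C are diatonic. F–A–C is not: scale degree 1 in F minor carries Fm (i). In F major the chord on that degree is F, so here it functions as I, borrowed from the parallel major.

I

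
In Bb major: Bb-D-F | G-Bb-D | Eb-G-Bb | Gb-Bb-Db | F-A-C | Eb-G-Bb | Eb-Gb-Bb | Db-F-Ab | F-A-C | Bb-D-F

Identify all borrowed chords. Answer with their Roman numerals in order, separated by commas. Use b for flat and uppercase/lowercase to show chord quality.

In Bb major the diatonic chords are Bb, Cm, Dm, Eb, F, Gm, Adim. Of the given chords, Bb–D–F = Bb, G–Bb–D = Gm, Eb–G–Bb = Eb and F–A–C = F are diatonic. Gb–Bb–Db doesn't fit — on degree 6 Bb major would have Gm (vi). Gb is the degree-6 chord of Bb minor, so it is the borrowed bVI. Eb–Gb–Bb is not: scale degree 4 in Bb major carries Eb (IV). In Bb minor the chord on that degree is Ebm, so here it functions as iv, borrowed from the parallel minor. Db–F–Ab doesn't fit — on degree 3 Bb major would have Dm (iii). Db is the degree-3 chord of Bb minor, so it is the borrowed bIII.

bVI, iv, bIII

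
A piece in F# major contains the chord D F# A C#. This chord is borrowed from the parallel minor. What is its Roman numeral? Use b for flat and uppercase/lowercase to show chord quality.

bVImaj7

The root D is the lowered 6th scale degree — diatonically F# major has D# there. Diatonically F# major has D#m (vi) on that degree; D–F#–A–C# is instead the major-seventh chord native to F# minor, so it takes the label bVImaj7.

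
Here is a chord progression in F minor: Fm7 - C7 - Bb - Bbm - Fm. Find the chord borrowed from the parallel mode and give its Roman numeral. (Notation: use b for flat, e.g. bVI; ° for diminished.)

In F minor (with V from harmonic minor) the diatonic chords are Fm, Gdim, Ab, Bbm, C, Db, Eb. Of the given chords, Fm7, C7, Bbm and Fm are diatonic. But Bb (Bb–D–F) is foreign: the diatonic iv on degree 4 is Bbm, whereas Bb comes from F major. It is labeled IV.

IV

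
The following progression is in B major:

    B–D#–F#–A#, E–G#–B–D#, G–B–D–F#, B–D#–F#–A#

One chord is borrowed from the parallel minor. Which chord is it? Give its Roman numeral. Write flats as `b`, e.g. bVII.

B major has the diatonic set B, C#m, D#m, E, F#, G#m, A#dim. B–D#–F#–A# = Bmaj7 and E–G#–B–D# = Emaj7 are both diatonic. But G–B–D–F# is foreign: the diatonic vi on degree 6 is G#m, whereas Gmaj7 comes from B minor. It is labeled bVImaj7.

bVImaj7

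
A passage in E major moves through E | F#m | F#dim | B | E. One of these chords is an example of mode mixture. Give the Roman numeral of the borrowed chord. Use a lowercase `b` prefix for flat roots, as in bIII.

ii°

The diatonic triads in E major are E, F#m, G#m, A, B, C#m, D#dim. E, F#m and B are all diatonic. F#dim (F#–A–C) is not: scale degree 2 in E major carries F#m (ii). In E minor the chord on that degree is F#dim, so here it functions as ii°, borrowed from the parallel minor.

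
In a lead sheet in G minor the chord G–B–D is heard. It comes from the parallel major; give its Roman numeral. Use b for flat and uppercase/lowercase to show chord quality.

I

The root G is the diatonic 1st degree of G minor; the borrowing shows in the chord quality. G–B–D is a major chord — the form found in G major, not the diatonic i (Gm). Borrowed into G minor it is written I.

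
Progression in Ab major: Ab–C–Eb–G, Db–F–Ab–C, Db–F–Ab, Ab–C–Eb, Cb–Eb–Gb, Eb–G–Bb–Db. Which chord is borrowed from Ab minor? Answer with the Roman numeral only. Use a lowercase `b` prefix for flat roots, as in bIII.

In Ab major the diatonic chords are Ab, Bbm, Cm, Db, Eb, Fm, Gdim. Ab–C–Eb–G = Abmaj7, Db–F–Ab–C = Dbmaj7, Db–F–Ab = Db, Ab–C–Eb = Ab and Eb–G–Bb–Db = Eb7 all belong to that set. Cb–Eb–Gb doesn't fit — on degree 3 Ab major would have Cm (iii). Cb is the degree-3 chord of Ab minor, so it is the borrowed bIII.

bIII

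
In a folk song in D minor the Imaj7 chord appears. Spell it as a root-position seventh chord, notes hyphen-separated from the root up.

D-F#-A-C#

Imaj7 is built on scale degree 1, which is D in both D minor and its parallel. Building the major-seventh chord from the parallel major on D: D–F#–A–C#.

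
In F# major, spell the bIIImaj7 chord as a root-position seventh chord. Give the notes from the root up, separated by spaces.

A C# E G#

The root of bIIImaj7 is the lowered 3rd degree: A# becomes A. In F# minor the chord on A is A–C#–E–G#.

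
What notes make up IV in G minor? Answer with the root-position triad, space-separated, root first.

C E G

The root, C, is scale degree 4 — the same note in G minor and G major; only the chord quality changes. In G major the chord on C is C–E–G.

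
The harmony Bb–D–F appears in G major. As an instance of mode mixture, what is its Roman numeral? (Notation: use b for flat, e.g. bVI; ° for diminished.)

bIII

The root Bb is the lowered 3rd scale degree — diatonically G major has B there. Diatonically G major has Bm (iii) on that degree; Bb–D–F is instead the major chord native to G minor, so it takes the label bIII.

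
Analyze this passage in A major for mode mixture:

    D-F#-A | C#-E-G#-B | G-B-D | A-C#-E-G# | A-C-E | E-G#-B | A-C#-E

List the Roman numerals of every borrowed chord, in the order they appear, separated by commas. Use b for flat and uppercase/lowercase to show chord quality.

A major has the diatonic set A, Bm, C#m, D, E, F#m, G#dim. D–F#–A = D, C#–E–G#–B = C#m7, A–C#–E–G# = Amaj7, E–G#–B = E and A–C#–E = A are all diatonic. G–B–D doesn't fit — on degree 7 A major would have G#dim (vii°). G is the degree-7 chord of A minor, so it is the borrowed bVII. A–C–E is not: scale degree 1 in A major carries A (I). In A minor the chord on that degree is Am, so here it functions as i, borrowed from the parallel minor.

bVII, i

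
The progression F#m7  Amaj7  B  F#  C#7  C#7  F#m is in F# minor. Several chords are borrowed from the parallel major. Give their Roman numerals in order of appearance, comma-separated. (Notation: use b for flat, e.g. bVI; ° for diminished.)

F# minor has the diatonic set F#m, G#dim, A, Bm, C#, D, E (with V from harmonic minor). Of the given chords, F#m7, Amaj7, C#7 and F#m are diatonic. But B (B–D#–F#) is foreign: the diatonic iv on degree 4 is Bm, whereas B comes from F# major. It is labeled IV. But F# (F#–A#–C#) is foreign: the diatonic i on degree 1 is F#m, whereas F# comes from F# major. It is labeled I.

IV, I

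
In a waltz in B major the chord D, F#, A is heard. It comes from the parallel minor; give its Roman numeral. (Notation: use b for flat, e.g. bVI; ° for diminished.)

In B major scale degree 3 is D#; D is its lowered form, from B minor. Diatonically B major has D#m (iii) on that degree; D–F#–A is instead the major chord native to B minor, so it takes the label bIII.

bIII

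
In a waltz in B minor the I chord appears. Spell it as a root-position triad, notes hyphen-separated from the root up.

B-D#-F#

The root, B, is scale degree 1 — the same note in B minor and B major; only the chord quality changes. Stacking thirds in B major on B gives B–D#–F#.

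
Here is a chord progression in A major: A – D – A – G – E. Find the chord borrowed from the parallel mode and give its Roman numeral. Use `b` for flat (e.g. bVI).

A major has the diatonic set A, Bm, C#m, D, E, F#m, G#dim. Of the given chords, A, D and E are diatonic. G (G–B–D) doesn't fit — on degree 7 A major would have G#dim (vii°). G is the degree-7 chord of A minor, so it is the borrowed bVII.

bVII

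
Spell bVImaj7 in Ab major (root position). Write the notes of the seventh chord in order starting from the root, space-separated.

The root of bVImaj7 is the lowered 6th degree: F becomes Fb. Stacking thirds in Ab minor on Fb gives Fb–Ab–Cb–Eb.

Fb Ab Cb Eb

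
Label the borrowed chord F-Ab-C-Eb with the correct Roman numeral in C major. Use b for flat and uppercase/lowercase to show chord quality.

F is scale degree 4 in C major. F–Ab–C–Eb is a minor-seventh chord — the form found in C minor, not the diatonic IV (F). Borrowed into C major it is written iv7.

iv7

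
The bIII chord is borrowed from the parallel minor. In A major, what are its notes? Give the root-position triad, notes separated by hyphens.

C-E-G

bIII is built on the lowered scale degree 3. In A major degree 3 is C#; lowered it becomes C. In A minor the chord on C is C–E–G.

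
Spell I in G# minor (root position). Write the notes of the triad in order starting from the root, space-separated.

G# B# D#

The root, G#, is scale degree 1 — the same note in G# minor and G# major; only the chord quality changes. Building the major chord from the parallel major on G#: G#–B#–D#.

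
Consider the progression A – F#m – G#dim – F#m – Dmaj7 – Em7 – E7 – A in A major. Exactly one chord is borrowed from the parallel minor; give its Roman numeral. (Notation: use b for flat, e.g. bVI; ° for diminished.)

The diatonic triads in A major are A, Bm, C#m, D, E, F#m, G#dim. A, F#m, G#dim, Dmaj7 and E7 all belong to that set. Em7 (E–G–B–D) is not: scale degree 5 in A major carries E (V). In A minor the chord on that degree is Em7, so here it functions as v7, borrowed from the parallel minor.

v7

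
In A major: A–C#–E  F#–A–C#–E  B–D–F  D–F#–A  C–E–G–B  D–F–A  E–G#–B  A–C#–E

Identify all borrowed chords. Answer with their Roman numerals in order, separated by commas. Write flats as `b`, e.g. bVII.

In A major the diatonic chords are A, Bm, C#m, D, E, F#m, G#dim. A–C#–E = A, F#–A–C#–E = F#m7, D–F#–A = D and E–G#–B = E all belong to that set. But B–D–F is foreign: the diatonic ii on degree 2 is Bm, whereas Bdim comes from A minor. It is labeled ii°. C–E–G–B is not: scale degree 3 in A major carries C#m (iii). In A minor the chord on that degree is Cmaj7, so here it functions as bIIImaj7, borrowed from the parallel minor. D–F–A doesn't fit — on degree 4 A major would have D (IV). Dm is the degree-4 chord of A minor, so it is the borrowed iv.

ii°, bIIImaj7, iv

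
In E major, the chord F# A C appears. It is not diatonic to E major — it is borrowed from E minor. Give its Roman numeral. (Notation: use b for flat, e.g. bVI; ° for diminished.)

ii°

F# is scale degree 2 in E major. The diatonic chord on degree 2 would be F#m (ii), but F#–A–C is the diminished chord from E minor. As a borrowed chord it is labeled ii°.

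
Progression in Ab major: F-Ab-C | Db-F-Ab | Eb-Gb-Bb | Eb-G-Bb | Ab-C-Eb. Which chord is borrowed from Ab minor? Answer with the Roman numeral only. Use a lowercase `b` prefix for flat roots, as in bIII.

Ab major has the diatonic set Ab, Bbm, Cm, Db, Eb, Fm, Gdim. F–Ab–C = Fm, Db–F–Ab = Db, Eb–G–Bb = Eb and Ab–C–Eb = Ab are all diatonic. Eb–Gb–Bb doesn't fit — on degree 5 Ab major would have Eb (V). Ebm is the degree-5 chord of Ab minor, so it is the borrowed v.

v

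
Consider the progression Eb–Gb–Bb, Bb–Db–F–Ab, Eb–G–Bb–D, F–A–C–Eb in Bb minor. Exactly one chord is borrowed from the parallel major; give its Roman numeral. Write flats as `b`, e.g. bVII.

IVmaj7

Bb minor has the diatonic set Bbm, Cdim, Db, Ebm, F, Gb, Ab (with V from harmonic minor). Of the given chords, Eb–Gb–Bb = Ebm, Bb–Db–F–Ab = Bbm7 and F–A–C–Eb = F7 are diatonic. Eb–G–Bb–D doesn't fit — on degree 4 Bb minor would have Ebm (iv). Ebmaj7 is the degree-4 chord of Bb major, so it is the borrowed IVmaj7.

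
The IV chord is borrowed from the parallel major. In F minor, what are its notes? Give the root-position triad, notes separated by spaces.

IV is built on scale degree 4, which is Bb in both F minor and its parallel. Building the major chord from the parallel major on Bb: Bb–D–F.

Bb D F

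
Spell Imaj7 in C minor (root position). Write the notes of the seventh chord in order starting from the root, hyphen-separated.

C-E-G-B

The root, C, is scale degree 1 — the same note in C minor and C major; only the chord quality changes. Building the major-seventh chord from the parallel major on C: C–E–G–B.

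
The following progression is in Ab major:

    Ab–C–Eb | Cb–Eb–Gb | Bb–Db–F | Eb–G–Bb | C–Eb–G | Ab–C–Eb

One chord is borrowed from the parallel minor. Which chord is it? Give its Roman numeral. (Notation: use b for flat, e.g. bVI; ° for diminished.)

Ab major has the diatonic set Ab, Bbm, Cm, Db, Eb, Fm, Gdim. Ab–C–Eb = Ab, Bb–Db–F = Bbm, Eb–G–Bb = Eb and C–Eb–G = Cm all belong to that set. But Cb–Eb–Gb is foreign: the diatonic iii on degree 3 is Cm, whereas Cb comes from Ab minor. It is labeled bIII.

bIII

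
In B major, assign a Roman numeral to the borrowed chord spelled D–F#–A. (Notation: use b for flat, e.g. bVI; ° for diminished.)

bIII

In B major scale degree 3 is D#; D is its lowered form, from B minor. Diatonically B major has D#m (iii) on that degree; D–F#–A is instead the major chord native to B minor, so it takes the label bIII.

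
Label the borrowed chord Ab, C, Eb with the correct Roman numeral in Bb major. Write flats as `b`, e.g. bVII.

bVII

The root Ab is the lowered 7th scale degree — diatonically Bb major has A there. The diatonic chord on degree 7 would be Adim (vii°), but Ab–C–Eb is the major chord from Bb minor. As a borrowed chord it is labeled bVII.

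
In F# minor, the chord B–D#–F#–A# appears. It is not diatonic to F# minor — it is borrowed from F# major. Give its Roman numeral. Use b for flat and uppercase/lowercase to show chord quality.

IVmaj7

B is scale degree 4 in F# minor. Diatonically F# minor has Bm (iv) on that degree; B–D#–F#–A# is instead the major-seventh chord native to F# major, so it takes the label IVmaj7.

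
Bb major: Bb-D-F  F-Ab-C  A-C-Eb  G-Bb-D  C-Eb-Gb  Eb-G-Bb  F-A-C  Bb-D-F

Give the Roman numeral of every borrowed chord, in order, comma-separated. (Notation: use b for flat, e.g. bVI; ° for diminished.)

Bb major has the diatonic set Bb, Cm, Dm, Eb, F, Gm, Adim. Bb–D–F = Bb, A–C–Eb = Adim, G–Bb–D = Gm, Eb–G–Bb = Eb and F–A–C = F are all diatonic. But F–Ab–C is foreign: the diatonic V on degree 5 is F, whereas Fm comes from Bb minor. It is labeled v. C–Eb–Gb doesn't fit — on degree 2 Bb major would have Cm (ii). Cdim is the degree-2 chord of Bb minor, so it is the borrowed ii°.

v, ii°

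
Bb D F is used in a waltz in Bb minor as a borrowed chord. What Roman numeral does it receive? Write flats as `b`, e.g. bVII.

I

The root Bb is the diatonic 1st degree of Bb minor; the borrowing shows in the chord quality. Bb–D–F is a major chord — the form found in Bb major, not the diatonic i (Bbm). Borrowed into Bb minor it is written I.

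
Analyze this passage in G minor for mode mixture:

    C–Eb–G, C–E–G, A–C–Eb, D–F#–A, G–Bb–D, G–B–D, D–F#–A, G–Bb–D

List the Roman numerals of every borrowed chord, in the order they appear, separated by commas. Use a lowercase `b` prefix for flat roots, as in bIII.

IV, I

G minor has the diatonic set Gm, Adim, Bb, Cm, D, Eb, F (with V from harmonic minor). C–Eb–G = Cm, A–C–Eb = Adim, D–F#–A = D and G–Bb–D = Gm all belong to that set. But C–E–G is foreign: the diatonic iv on degree 4 is Cm, whereas C comes from G major. It is labeled IV. G–B–D doesn't fit — on degree 1 G minor would have Gm (i). G is the degree-1 chord of G major, so it is the borrowed I.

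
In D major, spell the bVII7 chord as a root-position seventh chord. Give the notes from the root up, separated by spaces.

C E G Bb

bVII7 is built on the lowered scale degree 7. In D major degree 7 is C#; lowered it becomes C. Building the dominant-seventh chord from the parallel minor on C: C–E–G–Bb.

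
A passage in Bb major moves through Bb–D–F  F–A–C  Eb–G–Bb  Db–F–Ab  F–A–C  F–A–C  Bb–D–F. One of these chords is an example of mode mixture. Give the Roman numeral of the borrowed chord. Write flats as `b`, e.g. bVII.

bIII

In Bb major the diatonic chords are Bb, Cm, Dm, Eb, F, Gm, Adim. Bb–D–F = Bb, F–A–C = F and Eb–G–Bb = Eb are all diatonic. Db–F–Ab is not: scale degree 3 in Bb major carries Dm (iii). In Bb minor the chord on that degree is Db, so here it functions as bIII, borrowed from the parallel minor.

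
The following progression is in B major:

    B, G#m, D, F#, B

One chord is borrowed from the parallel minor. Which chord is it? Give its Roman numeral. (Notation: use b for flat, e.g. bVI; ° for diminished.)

The diatonic triads in B major are B, C#m, D#m, E, F#, G#m, A#dim. B, G#m and F# are all diatonic. But D (D–F#–A) is foreign: the diatonic iii on degree 3 is D#m, whereas D comes from B minor. It is labeled bIII.

bIII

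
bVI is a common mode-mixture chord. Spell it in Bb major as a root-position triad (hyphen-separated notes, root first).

Gb-Bb-Db

The root of bVI is the lowered 6th degree: G becomes Gb. Building the major chord from the parallel minor on Gb: Gb–Bb–Db.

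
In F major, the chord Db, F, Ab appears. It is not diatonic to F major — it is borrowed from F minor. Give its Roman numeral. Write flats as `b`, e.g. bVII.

In F major scale degree 6 is D; Db is its lowered form, from F minor. Diatonically F major has Dm (vi) on that degree; Db–F–Ab is instead the major chord native to F minor, so it takes the label bVI.

bVI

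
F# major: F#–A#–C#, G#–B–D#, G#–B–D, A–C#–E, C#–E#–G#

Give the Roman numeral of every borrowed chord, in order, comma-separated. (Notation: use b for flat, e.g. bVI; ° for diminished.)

F# major has the diatonic set F#, G#m, A#m, B, C#, D#m, E#dim. F#–A#–C# = F#, G#–B–D# = G#m and C#–E#–G# = C# are all diatonic. G#–B–D doesn't fit — on degree 2 F# major would have G#m (ii). G#dim is the degree-2 chord of F# minor, so it is the borrowed ii°. A–C#–E is not: scale degree 3 in F# major carries A#m (iii). In F# minor the chord on that degree is A, so here it functions as bIII, borrowed from the parallel minor.

ii°, bIII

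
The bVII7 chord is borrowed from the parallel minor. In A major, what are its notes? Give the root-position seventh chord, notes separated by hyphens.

Scale degree 7 in A major is G#. bVII7 uses the lowered form, G, taken from A minor. In A minor the chord on G is G–B–D–F.

G-B-D-F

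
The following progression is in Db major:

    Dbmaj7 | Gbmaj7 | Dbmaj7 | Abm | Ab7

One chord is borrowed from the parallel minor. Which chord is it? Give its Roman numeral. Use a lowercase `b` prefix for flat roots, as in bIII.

Db major has the diatonic set Db, Ebm, Fm, Gb, Ab, Bbm, Cdim. Dbmaj7, Gbmaj7 and Ab7 are all diatonic. Abm (Ab–Cb–Eb) is not: scale degree 5 in Db major carries Ab (V). In Db minor the chord on that degree is Abm, so here it functions as v, borrowed from the parallel minor.

v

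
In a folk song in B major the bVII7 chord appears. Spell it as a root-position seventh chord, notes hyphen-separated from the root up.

A-C#-E-G

Scale degree 7 in B major is A#. bVII7 uses the lowered form, A, taken from B minor. In B minor the chord on A is A–C#–E–G.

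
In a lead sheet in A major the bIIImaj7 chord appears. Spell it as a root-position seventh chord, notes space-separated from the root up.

C E G B

The root of bIIImaj7 is the lowered 3rd degree: C# becomes C. In A minor the chord on C is C–E–G–B.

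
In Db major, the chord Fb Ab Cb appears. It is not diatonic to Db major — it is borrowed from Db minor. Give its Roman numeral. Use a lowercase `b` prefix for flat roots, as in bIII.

In Db major scale degree 3 is F; Fb is its lowered form, from Db minor. Fb–Ab–Cb is a major chord — the form found in Db minor, not the diatonic iii (Fm). Borrowed into Db major it is written bIII.

bIII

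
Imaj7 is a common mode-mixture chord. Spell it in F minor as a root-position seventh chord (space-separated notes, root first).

The root, F, is scale degree 1 — the same note in F minor and F major; only the chord quality changes. In F major the chord on F is F–A–C–E.

F A C E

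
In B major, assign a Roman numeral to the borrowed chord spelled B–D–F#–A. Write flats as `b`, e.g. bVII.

The root B is the diatonic 1st degree of B major; the borrowing shows in the chord quality. B–D–F#–A is a minor-seventh chord — the form found in B minor, not the diatonic I (B). Borrowed into B major it is written i7.

i7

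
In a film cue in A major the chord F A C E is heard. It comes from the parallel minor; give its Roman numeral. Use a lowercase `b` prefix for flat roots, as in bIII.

bVImaj7

The root F is the lowered 6th scale degree — diatonically A major has F# there. The diatonic chord on degree 6 would be F#m (vi), but F–A–C–E is the major-seventh chord from A minor. As a borrowed chord it is labeled bVImaj7.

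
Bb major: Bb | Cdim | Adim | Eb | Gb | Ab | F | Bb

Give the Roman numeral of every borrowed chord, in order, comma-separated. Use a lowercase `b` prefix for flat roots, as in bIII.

In Bb major the diatonic chords are Bb, Cm, Dm, Eb, F, Gm, Adim. Bb, Adim, Eb and F are all diatonic. Cdim (C–Eb–Gb) is not: scale degree 2 in Bb major carries Cm (ii). In Bb minor the chord on that degree is Cdim, so here it functions as ii°, borrowed from the parallel minor. Gb (Gb–Bb–Db) doesn't fit — on degree 6 Bb major would have Gm (vi). Gb is the degree-6 chord of Bb minor, so it is the borrowed bVI. But Ab (Ab–C–Eb) is foreign: the diatonic vii° on degree 7 is Adim, whereas Ab comes from Bb minor. It is labeled bVII.

ii°, bVI, bVII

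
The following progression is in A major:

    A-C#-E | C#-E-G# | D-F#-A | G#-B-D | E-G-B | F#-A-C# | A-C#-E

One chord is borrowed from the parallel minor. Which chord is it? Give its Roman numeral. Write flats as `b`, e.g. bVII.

v

The diatonic triads in A major are A, Bm, C#m, D, E, F#m, G#dim. A–C#–E = A, C#–E–G# = C#m, D–F#–A = D, G#–B–D = G#dim and F#–A–C# = F#m all belong to that set. But E–G–B is foreign: the diatonic V on degree 5 is E, whereas Em comes from A minor. It is labeled v.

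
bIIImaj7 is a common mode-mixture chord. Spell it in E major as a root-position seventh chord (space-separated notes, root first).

The root of bIIImaj7 is the lowered 3rd degree: G# becomes G. In E minor the chord on G is G–B–D–F#.

G B D F#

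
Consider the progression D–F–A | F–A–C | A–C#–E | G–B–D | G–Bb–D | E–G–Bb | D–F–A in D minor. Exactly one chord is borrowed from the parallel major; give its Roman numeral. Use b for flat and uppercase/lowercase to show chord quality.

D minor has the diatonic set Dm, Edim, F, Gm, A, Bb, C (with V from harmonic minor). D–F–A = Dm, F–A–C = F, A–C#–E = A, G–Bb–D = Gm and E–G–Bb = Edim are all diatonic. G–B–D is not: scale degree 4 in D minor carries Gm (iv). In D major the chord on that degree is G, so here it functions as IV, borrowed from the parallel major.

IV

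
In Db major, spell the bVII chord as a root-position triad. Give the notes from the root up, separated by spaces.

The root of bVII is the lowered 7th degree: C becomes Cb. Building the major chord from the parallel minor on Cb: Cb–Eb–Gb.

Cb Eb Gb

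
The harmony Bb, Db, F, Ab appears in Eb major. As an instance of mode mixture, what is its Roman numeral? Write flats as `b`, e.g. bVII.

Bb is scale degree 5 in Eb major. The diatonic chord on degree 5 would be Bb (V), but Bb–Db–F–Ab is the minor-seventh chord from Eb minor. As a borrowed chord it is labeled v7.

v7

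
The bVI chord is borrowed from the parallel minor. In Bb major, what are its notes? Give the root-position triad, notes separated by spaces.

Gb Bb Db

Scale degree 6 in Bb major is G. bVI uses the lowered form, Gb, taken from Bb minor. In Bb minor the chord on Gb is Gb–Bb–Db.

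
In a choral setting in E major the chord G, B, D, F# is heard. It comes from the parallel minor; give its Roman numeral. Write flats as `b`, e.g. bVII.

The root G is the lowered 3rd scale degree — diatonically E major has G# there. G–B–D–F# is a major-seventh chord — the form found in E minor, not the diatonic iii (G#m). Borrowed into E major it is written bIIImaj7.

bIIImaj7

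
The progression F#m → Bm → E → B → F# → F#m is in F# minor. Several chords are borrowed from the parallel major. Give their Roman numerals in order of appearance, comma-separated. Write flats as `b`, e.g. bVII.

In F# minor (with V from harmonic minor) the diatonic chords are F#m, G#dim, A, Bm, C#, D, E. Of the given chords, F#m, Bm and E are diatonic. B (B–D#–F#) doesn't fit — on degree 4 F# minor would have Bm (iv). B is the degree-4 chord of F# major, so it is the borrowed IV. But F# (F#–A#–C#) is foreign: the diatonic i on degree 1 is F#m, whereas F# comes from F# major. It is labeled I.

IV, I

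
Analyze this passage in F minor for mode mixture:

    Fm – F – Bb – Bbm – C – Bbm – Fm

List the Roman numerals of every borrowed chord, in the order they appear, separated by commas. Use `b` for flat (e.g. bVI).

In F minor (with V from harmonic minor) the diatonic chords are Fm, Gdim, Ab, Bbm, C, Db, Eb. Of the given chords, Fm, Bbm and C are diatonic. But F (F–A–C) is foreign: the diatonic i on degree 1 is Fm, whereas F comes from F major. It is labeled I. Bb (Bb–D–F) doesn't fit — on degree 4 F minor would have Bbm (iv). Bb is the degree-4 chord of F major, so it is the borrowed IV.

I, IV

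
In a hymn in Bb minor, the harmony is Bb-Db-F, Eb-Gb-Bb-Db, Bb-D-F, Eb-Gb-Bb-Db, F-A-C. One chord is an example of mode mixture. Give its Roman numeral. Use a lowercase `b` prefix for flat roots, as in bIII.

I

Bb minor has the diatonic set Bbm, Cdim, Db, Ebm, F, Gb, Ab (with V from harmonic minor). Of the given chords, Bb–Db–F = Bbm, Eb–Gb–Bb–Db = Ebm7 and F–A–C = F are diatonic. Bb–D–F doesn't fit — on degree 1 Bb minor would have Bbm (i). Bb is the degree-1 chord of Bb major, so it is the borrowed I.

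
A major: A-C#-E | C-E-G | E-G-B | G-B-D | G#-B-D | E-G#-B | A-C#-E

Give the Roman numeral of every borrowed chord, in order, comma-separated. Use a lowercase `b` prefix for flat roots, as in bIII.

bIII, v, bVII

In A major the diatonic chords are A, Bm, C#m, D, E, F#m, G#dim. A–C#–E = A, G#–B–D = G#dim and E–G#–B = E all belong to that set. C–E–G doesn't fit — on degree 3 A major would have C#m (iii). C is the degree-3 chord of A minor, so it is the borrowed bIII. But E–G–B is foreign: the diatonic V on degree 5 is E, whereas Em comes from A minor. It is labeled v. But G–B–D is foreign: the diatonic vii° on degree 7 is G#dim, whereas G comes from A minor. It is labeled bVII.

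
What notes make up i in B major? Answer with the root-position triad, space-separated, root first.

B D F#

i is built on scale degree 1, which is B in both B major and its parallel. Building the minor chord from the parallel minor on B: B–D–F#.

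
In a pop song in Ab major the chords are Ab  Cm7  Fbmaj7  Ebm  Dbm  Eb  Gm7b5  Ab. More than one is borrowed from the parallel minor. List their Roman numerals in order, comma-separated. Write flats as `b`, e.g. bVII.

bVImaj7, v, iv

Ab major has the diatonic set Ab, Bbm, Cm, Db, Eb, Fm, Gdim. Of the given chords, Ab, Cm7, Eb and Gm7b5 are diatonic. Fbmaj7 (Fb–Ab–Cb–Eb) doesn't fit — on degree 6 Ab major would have Fm (vi). Fbmaj7 is the degree-6 chord of Ab minor, so it is the borrowed bVImaj7. But Ebm (Eb–Gb–Bb) is foreign: the diatonic V on degree 5 is Eb, whereas Ebm comes from Ab minor. It is labeled v. Dbm (Db–Fb–Ab) doesn't fit — on degree 4 Ab major would have Db (IV). Dbm is the degree-4 chord of Ab minor, so it is the borrowed iv.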